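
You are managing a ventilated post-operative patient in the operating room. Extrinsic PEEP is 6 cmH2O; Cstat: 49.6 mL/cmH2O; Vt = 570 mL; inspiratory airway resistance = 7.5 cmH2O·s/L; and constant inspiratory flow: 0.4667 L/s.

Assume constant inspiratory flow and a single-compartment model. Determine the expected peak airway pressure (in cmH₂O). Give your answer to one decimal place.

Equation of motion (constant flow): PIP = Vt/C + R·V̇ + PEEP.
PIP = 570/49.6 + 7.5×0.4667 + 6 = 11.492 + 3.5 + 6 = 20.992 cmH2O.

21.0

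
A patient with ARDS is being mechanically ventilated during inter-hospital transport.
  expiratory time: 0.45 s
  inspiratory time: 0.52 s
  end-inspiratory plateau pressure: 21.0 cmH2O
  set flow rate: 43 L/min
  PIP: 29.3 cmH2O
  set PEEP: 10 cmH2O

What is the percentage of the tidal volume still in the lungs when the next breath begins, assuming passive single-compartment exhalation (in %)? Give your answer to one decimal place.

31.8

Flow: 43 L/min ÷ 60 = 0.7167 L/s.
Vt = flow × Ti = 0.7167 L/s × 0.52 s × 1000 mL/L = 372.68 mL.
R = (PIP − Pplat)/V̇ = (29.3 − 21.0) / 0.7167 = 8.3/0.7167 = 11.581 cmH2O·s/L.
C = Vt/(Pplat − PEEP) = 372.68 / (21.0 − 10) = 372.68/11.0 = 33.88 mL/cmH2O.
τ = R × C = 11.581 × 0.03388 L/cmH2O = 0.3924 s.
Fraction remaining at end-expiration = e^(−Te/τ) = e^(−0.45/0.3924) = 0.3177 → 31.77%.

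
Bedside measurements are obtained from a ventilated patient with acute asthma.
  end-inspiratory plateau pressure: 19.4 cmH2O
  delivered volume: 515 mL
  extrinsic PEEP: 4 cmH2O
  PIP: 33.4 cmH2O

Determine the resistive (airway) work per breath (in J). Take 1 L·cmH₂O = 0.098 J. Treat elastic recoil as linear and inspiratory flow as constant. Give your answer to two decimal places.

With constant inspiratory flow the resistive pressure is constant at PIP − Pplat = 33.4 − 19.4 = 14.0 cmH2O, so resistive work = 14.0 × 0.515 = 7.21 L·cmH2O.
× 0.098 J/(L·cmH2O) → 0.7066 J.

0.71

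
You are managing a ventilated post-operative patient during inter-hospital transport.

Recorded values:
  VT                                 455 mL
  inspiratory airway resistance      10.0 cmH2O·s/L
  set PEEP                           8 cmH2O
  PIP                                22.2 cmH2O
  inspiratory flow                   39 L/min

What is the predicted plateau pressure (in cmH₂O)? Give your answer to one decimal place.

15.7

Flow: 39 L/min ÷ 60 = 0.65 L/s.
Pplat = PIP − Raw × flow = 22.2 − 10.0 × 0.65 = 22.2 − 6.5 = 15.7 cmH2O.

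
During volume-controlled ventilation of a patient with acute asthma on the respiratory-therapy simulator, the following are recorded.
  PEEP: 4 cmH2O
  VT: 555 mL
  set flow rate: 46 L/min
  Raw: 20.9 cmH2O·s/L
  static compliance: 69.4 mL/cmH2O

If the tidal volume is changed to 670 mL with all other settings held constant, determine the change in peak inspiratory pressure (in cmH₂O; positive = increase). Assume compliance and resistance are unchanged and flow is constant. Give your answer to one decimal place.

1.7

PIP = Vt/C + R·V̇ + PEEP (constant-flow equation of motion).
Only the elastic term changes: ΔPIP = ΔVt / C = (670 − 555) / 69.4 = 1.657 cmH2O.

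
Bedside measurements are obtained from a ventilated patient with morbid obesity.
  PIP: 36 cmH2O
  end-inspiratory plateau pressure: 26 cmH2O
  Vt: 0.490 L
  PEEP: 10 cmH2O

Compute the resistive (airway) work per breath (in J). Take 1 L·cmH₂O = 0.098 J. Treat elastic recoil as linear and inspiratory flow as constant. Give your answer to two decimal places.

With constant inspiratory flow the resistive pressure is constant at PIP − Pplat = 36 − 26 = 10.0 cmH2O, so resistive work = 10.0 × 0.490 = 4.9 L·cmH2O.
× 0.098 J/(L·cmH2O) → 0.4802 J.

0.48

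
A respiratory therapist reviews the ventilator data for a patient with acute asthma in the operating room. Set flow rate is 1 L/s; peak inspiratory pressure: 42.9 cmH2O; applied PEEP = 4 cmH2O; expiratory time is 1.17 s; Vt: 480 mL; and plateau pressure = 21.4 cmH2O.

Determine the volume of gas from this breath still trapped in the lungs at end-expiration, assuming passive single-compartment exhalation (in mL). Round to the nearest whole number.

R = (PIP − Pplat)/V̇ = (42.9 − 21.4) / 1 = 21.5/1 = 21.5 cmH2O·s/L.
C = Vt/(Pplat − PEEP) = 480.0 / (21.4 − 4) = 480.0/17.4 = 27.586 mL/cmH2O.
τ = R × C = 21.5 × 0.02759 L/cmH2O = 0.5932 s.
Fraction remaining = e^(−Te/τ) = e^(−1.17/0.5932) = 0.1391.
Trapped volume = 480.0 × 0.1391 = 66.768 mL.

67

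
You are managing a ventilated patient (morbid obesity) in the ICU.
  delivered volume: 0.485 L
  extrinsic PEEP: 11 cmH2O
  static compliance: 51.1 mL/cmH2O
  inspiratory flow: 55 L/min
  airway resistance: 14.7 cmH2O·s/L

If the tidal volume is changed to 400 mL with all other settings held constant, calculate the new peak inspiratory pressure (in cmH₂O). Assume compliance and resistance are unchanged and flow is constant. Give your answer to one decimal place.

32.3

Flow: 55 L/min ÷ 60 = 0.9167 L/s.
PIP = Vt/C + R·V̇ + PEEP (constant-flow equation of motion).
Only the elastic term changes: ΔPIP = ΔVt / C = (400 − 485) / 51.1 = -1.663 cmH2O.
Original PIP = 485/51.1 + 14.7×0.9167 + 11 = 33.967 cmH2O; new PIP = 33.967 + (-1.663) = 32.304 cmH2O.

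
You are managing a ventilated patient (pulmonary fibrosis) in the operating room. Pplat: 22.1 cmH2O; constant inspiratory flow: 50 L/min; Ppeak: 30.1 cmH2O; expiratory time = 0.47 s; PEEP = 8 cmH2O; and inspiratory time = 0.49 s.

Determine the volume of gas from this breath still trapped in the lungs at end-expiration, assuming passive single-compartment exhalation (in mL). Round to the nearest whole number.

75

Flow: 50 L/min ÷ 60 = 0.8333 L/s.
Vt = flow × Ti = 0.8333 L/s × 0.49 s × 1000 mL/L = 408.32 mL.
R = (PIP − Pplat)/V̇ = (30.1 − 22.1) / 0.8333 = 8.0/0.8333 = 9.6 cmH2O·s/L.
C = Vt/(Pplat − PEEP) = 408.32 / (22.1 − 8) = 408.32/14.1 = 28.959 mL/cmH2O.
τ = R × C = 9.6 × 0.02896 L/cmH2O = 0.278 s.
Fraction remaining = e^(−Te/τ) = e^(−0.47/0.278) = 0.1844.
Trapped volume = 408.32 × 0.1844 = 75.294 mL.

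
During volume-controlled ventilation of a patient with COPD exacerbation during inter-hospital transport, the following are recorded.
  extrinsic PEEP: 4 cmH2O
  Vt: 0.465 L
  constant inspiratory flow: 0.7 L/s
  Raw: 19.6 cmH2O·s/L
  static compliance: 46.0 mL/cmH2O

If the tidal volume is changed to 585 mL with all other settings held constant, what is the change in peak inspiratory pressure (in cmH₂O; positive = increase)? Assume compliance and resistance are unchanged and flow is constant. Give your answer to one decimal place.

2.6

PIP = Vt/C + R·V̇ + PEEP (constant-flow equation of motion).
Only the elastic term changes: ΔPIP = ΔVt / C = (585 − 465) / 46.0 = 2.609 cmH2O.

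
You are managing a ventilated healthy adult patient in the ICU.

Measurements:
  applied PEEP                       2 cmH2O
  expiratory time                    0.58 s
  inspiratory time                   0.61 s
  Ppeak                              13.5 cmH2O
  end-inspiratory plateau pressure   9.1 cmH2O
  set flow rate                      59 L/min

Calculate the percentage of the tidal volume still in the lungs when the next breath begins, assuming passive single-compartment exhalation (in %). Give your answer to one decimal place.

Flow: 59 L/min ÷ 60 = 0.9833 L/s.
Vt = flow × Ti = 0.9833 L/s × 0.61 s × 1000 mL/L = 599.81 mL.
R = (PIP − Pplat)/V̇ = (13.5 − 9.1) / 0.9833 = 4.4/0.9833 = 4.475 cmH2O·s/L.
C = Vt/(Pplat − PEEP) = 599.81 / (9.1 − 2) = 599.81/7.1 = 84.48 mL/cmH2O.
τ = R × C = 4.475 × 0.08448 L/cmH2O = 0.378 s.
Fraction remaining at end-expiration = e^(−Te/τ) = e^(−0.58/0.378) = 0.2156 → 21.56%.

21.6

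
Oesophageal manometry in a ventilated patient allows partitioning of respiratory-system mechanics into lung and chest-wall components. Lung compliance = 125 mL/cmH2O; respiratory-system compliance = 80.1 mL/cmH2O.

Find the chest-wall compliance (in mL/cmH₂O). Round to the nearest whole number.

223

1/Ccw = 1/Crs − 1/CL.
1/Ccw = 1/80.1 − 1/125 = 0.004484.
Ccw = 223.02 mL/cmH2O.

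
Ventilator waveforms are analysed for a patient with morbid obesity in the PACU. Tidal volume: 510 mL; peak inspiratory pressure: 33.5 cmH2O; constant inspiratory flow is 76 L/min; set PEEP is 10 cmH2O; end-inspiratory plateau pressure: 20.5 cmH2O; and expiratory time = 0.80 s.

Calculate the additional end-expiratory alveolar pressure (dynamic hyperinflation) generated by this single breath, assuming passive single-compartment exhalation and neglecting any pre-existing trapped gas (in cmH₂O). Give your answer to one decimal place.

Flow: 76 L/min ÷ 60 = 1.2667 L/s.
R = (PIP − Pplat)/V̇ = (33.5 − 20.5) / 1.2667 = 13.0/1.2667 = 10.263 cmH2O·s/L.
C = Vt/(Pplat − PEEP) = 510.0 / (20.5 − 10) = 510.0/10.5 = 48.571 mL/cmH2O.
τ = R × C = 10.263 × 0.04857 L/cmH2O = 0.4985 s.
Fraction remaining = e^(−Te/τ) = e^(−0.80/0.4985) = 0.2009; trapped volume = 510.0 × 0.2009 = 102.46 mL.
Additional alveolar pressure from trapping ≈ V_trapped / C = 102.46 / 48.571 = 2.109 cmH2O.

2.1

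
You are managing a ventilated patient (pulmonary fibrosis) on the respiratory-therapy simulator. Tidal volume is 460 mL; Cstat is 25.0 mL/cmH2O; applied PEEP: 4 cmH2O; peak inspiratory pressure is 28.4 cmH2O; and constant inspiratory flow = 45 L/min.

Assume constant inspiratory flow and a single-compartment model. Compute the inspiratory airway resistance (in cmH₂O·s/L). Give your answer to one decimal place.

8.0

Flow: 45 L/min ÷ 60 = 0.75 L/s.
Equation of motion (constant flow): PIP = Vt/C + R·V̇ + PEEP.
R·V̇ = PIP − Vt/C − PEEP = 28.4 − 460/25.0 − 4 = 28.4 − 18.4 − 4 = 6.0 cmH2O.
R = 6.0 / 0.75 = 8.0 cmH2O·s/L.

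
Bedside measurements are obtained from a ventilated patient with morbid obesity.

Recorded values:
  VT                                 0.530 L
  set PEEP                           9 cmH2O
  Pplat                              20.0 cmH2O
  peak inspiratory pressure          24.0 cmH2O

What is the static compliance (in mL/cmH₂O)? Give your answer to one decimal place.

Cstat = Vt / (Pplat − PEEP) = 530 / (20.0 − 9) = 530 / 11.0 = 48.182 mL/cmH2O.

48.2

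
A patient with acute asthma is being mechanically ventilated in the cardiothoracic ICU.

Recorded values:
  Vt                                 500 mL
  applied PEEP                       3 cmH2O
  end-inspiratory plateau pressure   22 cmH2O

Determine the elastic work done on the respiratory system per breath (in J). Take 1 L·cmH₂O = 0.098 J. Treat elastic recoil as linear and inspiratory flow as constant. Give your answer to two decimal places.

0.47

Elastic work ≈ ½ × (Pplat − PEEP) × Vt = 0.5 × (22 − 3) × 0.500 L = 0.5 × 19.0 × 0.500 = 4.75 L·cmH2O.
× 0.098 J/(L·cmH2O) → 0.4655 J.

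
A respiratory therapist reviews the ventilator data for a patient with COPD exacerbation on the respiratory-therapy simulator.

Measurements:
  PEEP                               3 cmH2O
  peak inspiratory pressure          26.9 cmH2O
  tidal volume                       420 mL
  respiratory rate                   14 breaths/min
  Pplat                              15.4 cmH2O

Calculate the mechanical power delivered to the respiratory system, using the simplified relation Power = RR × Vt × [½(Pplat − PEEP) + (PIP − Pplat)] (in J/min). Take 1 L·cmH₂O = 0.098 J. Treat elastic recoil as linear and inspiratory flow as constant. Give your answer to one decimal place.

Per-breath work = Vt × [½(Pplat−PEEP) + (PIP−Pplat)] = 0.420 × [0.5×12.4 + 11.5] = 0.420 × 17.7 = 7.434 L·cmH2O.
Power = 14 × 7.434 = 104.08 L·cmH2O/min.
× 0.098 J/(L·cmH2O) → 10.2 J/min.

10.2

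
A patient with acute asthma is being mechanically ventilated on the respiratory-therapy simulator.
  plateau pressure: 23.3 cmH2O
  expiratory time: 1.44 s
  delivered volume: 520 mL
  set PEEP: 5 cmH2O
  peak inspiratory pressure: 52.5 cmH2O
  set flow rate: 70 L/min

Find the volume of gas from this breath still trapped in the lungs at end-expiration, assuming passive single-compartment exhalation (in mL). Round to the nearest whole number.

Flow: 70 L/min ÷ 60 = 1.1667 L/s.
R = (PIP − Pplat)/V̇ = (52.5 − 23.3) / 1.1667 = 29.2/1.1667 = 25.028 cmH2O·s/L.
C = Vt/(Pplat − PEEP) = 520.0 / (23.3 − 5) = 520.0/18.3 = 28.415 mL/cmH2O.
τ = R × C = 25.028 × 0.02842 L/cmH2O = 0.7113 s.
Fraction remaining = e^(−Te/τ) = e^(−1.44/0.7113) = 0.1321.
Trapped volume = 520.0 × 0.1321 = 68.692 mL.

69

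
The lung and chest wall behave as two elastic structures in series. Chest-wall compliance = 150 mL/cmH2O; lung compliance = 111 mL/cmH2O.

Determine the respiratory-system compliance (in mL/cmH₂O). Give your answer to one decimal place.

Lung and chest wall are elastances in series: 1/Crs = 1/CL + 1/Ccw.
1/Crs = 1/111 + 1/150 = 0.01568.
Crs = 63.776 mL/cmH2O.

63.8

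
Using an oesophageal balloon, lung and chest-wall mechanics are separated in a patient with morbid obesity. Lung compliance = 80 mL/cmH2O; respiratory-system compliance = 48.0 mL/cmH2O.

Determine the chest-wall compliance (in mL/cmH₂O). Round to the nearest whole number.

120

1/Ccw = 1/Crs − 1/CL.
1/Ccw = 1/48.0 − 1/80 = 0.008333.
Ccw = 120.0 mL/cmH2O.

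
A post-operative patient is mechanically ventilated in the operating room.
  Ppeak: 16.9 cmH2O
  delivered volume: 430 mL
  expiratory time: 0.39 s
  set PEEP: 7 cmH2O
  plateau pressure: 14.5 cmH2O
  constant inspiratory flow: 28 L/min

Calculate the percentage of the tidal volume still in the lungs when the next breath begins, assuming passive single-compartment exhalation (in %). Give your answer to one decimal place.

26.6

Flow: 28 L/min ÷ 60 = 0.4667 L/s.
R = (PIP − Pplat)/V̇ = (16.9 − 14.5) / 0.4667 = 2.4/0.4667 = 5.142 cmH2O·s/L.
C = Vt/(Pplat − PEEP) = 430.0 / (14.5 − 7) = 430.0/7.5 = 57.333 mL/cmH2O.
τ = R × C = 5.142 × 0.05733 L/cmH2O = 0.2948 s.
Fraction remaining at end-expiration = e^(−Te/τ) = e^(−0.39/0.2948) = 0.2664 → 26.64%.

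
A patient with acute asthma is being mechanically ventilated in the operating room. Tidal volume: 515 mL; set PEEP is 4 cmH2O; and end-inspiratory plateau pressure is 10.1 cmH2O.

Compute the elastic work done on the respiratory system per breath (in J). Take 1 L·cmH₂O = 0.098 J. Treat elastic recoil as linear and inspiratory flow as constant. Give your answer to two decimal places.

0.15

Elastic work ≈ ½ × (Pplat − PEEP) × Vt = 0.5 × (10.1 − 4) × 0.515 L = 0.5 × 6.1 × 0.515 = 1.571 L·cmH2O.
× 0.098 J/(L·cmH2O) → 0.154 J.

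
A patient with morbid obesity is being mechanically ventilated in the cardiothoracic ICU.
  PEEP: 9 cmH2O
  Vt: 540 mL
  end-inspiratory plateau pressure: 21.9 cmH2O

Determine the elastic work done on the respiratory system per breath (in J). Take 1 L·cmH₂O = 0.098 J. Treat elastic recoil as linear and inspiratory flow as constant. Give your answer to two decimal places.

0.34

Elastic work ≈ ½ × (Pplat − PEEP) × Vt = 0.5 × (21.9 − 9) × 0.540 L = 0.5 × 12.9 × 0.540 = 3.483 L·cmH2O.
× 0.098 J/(L·cmH2O) → 0.3413 J.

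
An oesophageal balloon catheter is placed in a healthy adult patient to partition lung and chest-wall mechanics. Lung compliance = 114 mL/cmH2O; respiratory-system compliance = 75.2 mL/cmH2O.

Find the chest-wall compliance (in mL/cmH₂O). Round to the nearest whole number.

221

1/Ccw = 1/Crs − 1/CL.
1/Ccw = 1/75.2 − 1/114 = 0.004526.
Ccw = 220.95 mL/cmH2O.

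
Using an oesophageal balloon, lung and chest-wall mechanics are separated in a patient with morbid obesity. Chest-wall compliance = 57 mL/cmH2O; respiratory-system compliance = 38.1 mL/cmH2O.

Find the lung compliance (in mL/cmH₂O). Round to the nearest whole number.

115

1/CL = 1/Crs − 1/Ccw.
1/CL = 1/38.1 − 1/57 = 0.008703.
CL = 114.9 mL/cmH2O.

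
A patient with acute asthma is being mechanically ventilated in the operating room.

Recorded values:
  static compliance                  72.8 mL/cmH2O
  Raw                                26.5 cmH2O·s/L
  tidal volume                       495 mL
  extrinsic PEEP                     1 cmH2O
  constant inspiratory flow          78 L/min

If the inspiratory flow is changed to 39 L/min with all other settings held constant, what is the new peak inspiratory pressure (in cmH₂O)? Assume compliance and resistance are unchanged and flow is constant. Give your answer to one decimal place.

Flow: 78 L/min ÷ 60 = 1.3 L/s.
New flow: 39 L/min ÷ 60 = 0.65 L/s.
PIP = Vt/C + R·V̇ + PEEP (constant-flow equation of motion).
Only the resistive term changes: ΔPIP = R × ΔV̇ = 26.5 × (0.65 − 1.3) = 26.5 × -0.65 = -17.225 cmH2O.
Original PIP = 495/72.8 + 26.5×1.3 + 1 = 42.249 cmH2O; new PIP = 42.249 + (-17.225) = 25.024 cmH2O.

25.0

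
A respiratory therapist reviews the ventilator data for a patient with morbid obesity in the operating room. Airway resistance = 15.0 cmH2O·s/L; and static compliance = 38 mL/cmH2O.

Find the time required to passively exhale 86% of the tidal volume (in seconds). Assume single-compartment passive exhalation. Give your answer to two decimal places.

τ = R × C = 15.0 × 38 mL/cmH2O = 15.0 × 0.038 L/cmH2O = 0.57 s.
Exhaled fraction f = 1 − e^(−t/τ) → t = −τ·ln(1 − f) = −0.57·ln(0.14) = 1.121 s.

1.12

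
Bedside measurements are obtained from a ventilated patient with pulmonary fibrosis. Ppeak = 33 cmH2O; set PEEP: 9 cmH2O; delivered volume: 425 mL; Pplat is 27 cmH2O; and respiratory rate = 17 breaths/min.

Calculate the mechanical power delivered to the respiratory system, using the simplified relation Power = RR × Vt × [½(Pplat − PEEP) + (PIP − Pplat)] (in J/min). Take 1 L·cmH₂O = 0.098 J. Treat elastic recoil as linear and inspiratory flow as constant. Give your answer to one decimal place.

10.6

Per-breath work = Vt × [½(Pplat−PEEP) + (PIP−Pplat)] = 0.425 × [0.5×18.0 + 6.0] = 0.425 × 15.0 = 6.375 L·cmH2O.
Power = 17 × 6.375 = 108.38 L·cmH2O/min.
× 0.098 J/(L·cmH2O) → 10.621 J/min.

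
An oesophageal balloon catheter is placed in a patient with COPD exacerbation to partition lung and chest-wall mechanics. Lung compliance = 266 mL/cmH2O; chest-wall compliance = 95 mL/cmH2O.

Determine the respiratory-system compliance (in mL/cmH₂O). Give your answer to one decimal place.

Lung and chest wall are elastances in series: 1/Crs = 1/CL + 1/Ccw.
1/Crs = 1/266 + 1/95 = 0.01429.
Crs = 69.979 mL/cmH2O.

70.0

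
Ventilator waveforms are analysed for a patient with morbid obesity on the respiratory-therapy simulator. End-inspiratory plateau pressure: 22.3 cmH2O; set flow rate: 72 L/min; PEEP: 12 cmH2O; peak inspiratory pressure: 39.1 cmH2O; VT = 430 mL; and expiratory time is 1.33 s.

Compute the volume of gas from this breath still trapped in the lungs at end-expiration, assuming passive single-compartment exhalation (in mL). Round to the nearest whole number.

Flow: 72 L/min ÷ 60 = 1.2 L/s.
R = (PIP − Pplat)/V̇ = (39.1 − 22.3) / 1.2 = 16.8/1.2 = 14.0 cmH2O·s/L.
C = Vt/(Pplat − PEEP) = 430.0 / (22.3 − 12) = 430.0/10.3 = 41.748 mL/cmH2O.
τ = R × C = 14.0 × 0.04175 L/cmH2O = 0.5845 s.
Fraction remaining = e^(−Te/τ) = e^(−1.33/0.5845) = 0.1028.
Trapped volume = 430.0 × 0.1028 = 44.204 mL.

44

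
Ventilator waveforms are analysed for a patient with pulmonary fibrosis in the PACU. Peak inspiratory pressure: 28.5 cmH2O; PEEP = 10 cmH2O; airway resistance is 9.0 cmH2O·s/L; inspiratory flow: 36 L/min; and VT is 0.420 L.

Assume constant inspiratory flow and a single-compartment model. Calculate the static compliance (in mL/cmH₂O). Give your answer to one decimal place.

Flow: 36 L/min ÷ 60 = 0.6 L/s.
Equation of motion (constant flow): PIP = Vt/C + R·V̇ + PEEP.
Vt/C = PIP − R·V̇ − PEEP = 28.5 − 9.0×0.6 − 10 = 28.5 − 5.4 − 10 = 13.1 cmH2O.
C = Vt / 13.1 = 420 / 13.1 = 32.061 mL/cmH2O.

32.1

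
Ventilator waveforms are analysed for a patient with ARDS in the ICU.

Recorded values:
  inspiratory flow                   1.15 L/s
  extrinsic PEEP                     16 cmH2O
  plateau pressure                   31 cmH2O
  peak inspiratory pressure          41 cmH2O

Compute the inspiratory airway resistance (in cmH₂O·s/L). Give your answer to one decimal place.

Raw = (PIP − Pplat) / flow = (41 − 31) / 1.15 = 10.0 / 1.15 = 8.696 cmH2O·s/L.

8.7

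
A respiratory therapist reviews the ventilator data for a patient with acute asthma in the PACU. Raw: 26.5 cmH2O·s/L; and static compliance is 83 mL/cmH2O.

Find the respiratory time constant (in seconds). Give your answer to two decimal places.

2.20

τ = R × C = 26.5 × 83 mL/cmH2O = 26.5 × 0.083 L/cmH2O = 2.2 s.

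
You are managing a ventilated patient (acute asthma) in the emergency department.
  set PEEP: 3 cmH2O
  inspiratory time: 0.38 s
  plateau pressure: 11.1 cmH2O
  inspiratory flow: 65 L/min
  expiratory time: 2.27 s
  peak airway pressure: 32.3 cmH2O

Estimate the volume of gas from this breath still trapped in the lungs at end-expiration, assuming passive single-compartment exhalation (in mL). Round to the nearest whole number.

Flow: 65 L/min ÷ 60 = 1.0833 L/s.
Vt = flow × Ti = 1.0833 L/s × 0.38 s × 1000 mL/L = 411.65 mL.
R = (PIP − Pplat)/V̇ = (32.3 − 11.1) / 1.0833 = 21.2/1.0833 = 19.57 cmH2O·s/L.
C = Vt/(Pplat − PEEP) = 411.65 / (11.1 − 3) = 411.65/8.1 = 50.821 mL/cmH2O.
τ = R × C = 19.57 × 0.05082 L/cmH2O = 0.9945 s.
Fraction remaining = e^(−Te/τ) = e^(−2.27/0.9945) = 0.102.
Trapped volume = 411.65 × 0.102 = 41.988 mL.

42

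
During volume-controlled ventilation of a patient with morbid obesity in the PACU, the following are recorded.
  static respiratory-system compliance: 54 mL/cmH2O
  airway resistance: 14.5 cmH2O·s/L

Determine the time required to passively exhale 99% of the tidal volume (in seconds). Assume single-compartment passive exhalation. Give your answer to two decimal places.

τ = R × C = 14.5 × 54 mL/cmH2O = 14.5 × 0.054 L/cmH2O = 0.783 s.
Exhaled fraction f = 1 − e^(−t/τ) → t = −τ·ln(1 − f) = −0.783·ln(0.01) = 3.606 s.

3.61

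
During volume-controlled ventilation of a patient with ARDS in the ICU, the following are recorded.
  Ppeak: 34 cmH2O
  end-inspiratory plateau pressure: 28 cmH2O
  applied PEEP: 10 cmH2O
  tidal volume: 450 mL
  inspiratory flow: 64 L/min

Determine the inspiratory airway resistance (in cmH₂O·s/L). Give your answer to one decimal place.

5.6

Flow: 64 L/min ÷ 60 = 1.0667 L/s.
Raw = (PIP − Pplat) / flow = (34 − 28) / 1.0667 = 6.0 / 1.0667 = 5.625 cmH2O·s/L.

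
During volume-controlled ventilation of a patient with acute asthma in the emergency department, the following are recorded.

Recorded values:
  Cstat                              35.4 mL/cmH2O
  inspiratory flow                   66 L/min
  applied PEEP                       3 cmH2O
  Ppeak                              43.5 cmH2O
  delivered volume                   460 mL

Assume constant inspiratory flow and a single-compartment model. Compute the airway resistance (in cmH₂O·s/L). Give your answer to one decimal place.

25.0

Flow: 66 L/min ÷ 60 = 1.1 L/s.
Equation of motion (constant flow): PIP = Vt/C + R·V̇ + PEEP.
R·V̇ = PIP − Vt/C − PEEP = 43.5 − 460/35.4 − 3 = 43.5 − 12.994 − 3 = 27.506 cmH2O.
R = 27.506 / 1.1 = 25.005 cmH2O·s/L.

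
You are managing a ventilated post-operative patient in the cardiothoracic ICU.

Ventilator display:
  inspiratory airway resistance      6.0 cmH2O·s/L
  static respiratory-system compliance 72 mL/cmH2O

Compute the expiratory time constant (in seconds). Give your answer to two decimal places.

τ = R × C = 6.0 × 72 mL/cmH2O = 6.0 × 0.072 L/cmH2O = 0.432 s.

0.43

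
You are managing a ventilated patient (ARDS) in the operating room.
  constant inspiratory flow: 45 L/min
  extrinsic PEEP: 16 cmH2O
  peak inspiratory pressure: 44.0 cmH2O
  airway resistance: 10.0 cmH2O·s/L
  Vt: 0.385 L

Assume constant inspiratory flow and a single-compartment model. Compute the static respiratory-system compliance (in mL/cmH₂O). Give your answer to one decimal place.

Flow: 45 L/min ÷ 60 = 0.75 L/s.
Equation of motion (constant flow): PIP = Vt/C + R·V̇ + PEEP.
Vt/C = PIP − R·V̇ − PEEP = 44.0 − 10.0×0.75 − 16 = 44.0 − 7.5 − 16 = 20.5 cmH2O.
C = Vt / 20.5 = 385 / 20.5 = 18.78 mL/cmH2O.

18.8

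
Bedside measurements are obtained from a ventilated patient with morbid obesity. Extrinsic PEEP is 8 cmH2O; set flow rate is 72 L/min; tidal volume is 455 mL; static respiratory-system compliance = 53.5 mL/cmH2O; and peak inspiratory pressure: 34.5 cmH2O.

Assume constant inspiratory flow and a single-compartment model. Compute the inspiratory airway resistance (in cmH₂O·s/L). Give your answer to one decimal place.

Flow: 72 L/min ÷ 60 = 1.2 L/s.
Equation of motion (constant flow): PIP = Vt/C + R·V̇ + PEEP.
R·V̇ = PIP − Vt/C − PEEP = 34.5 − 455/53.5 − 8 = 34.5 − 8.505 − 8 = 17.995 cmH2O.
R = 17.995 / 1.2 = 14.996 cmH2O·s/L.

15.0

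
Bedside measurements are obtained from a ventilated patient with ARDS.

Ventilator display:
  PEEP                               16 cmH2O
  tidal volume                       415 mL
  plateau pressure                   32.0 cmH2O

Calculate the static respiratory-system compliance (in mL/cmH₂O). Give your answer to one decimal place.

Cstat = Vt / (Pplat − PEEP) = 415 / (32.0 − 16) = 415 / 16.0 = 25.938 mL/cmH2O.

25.9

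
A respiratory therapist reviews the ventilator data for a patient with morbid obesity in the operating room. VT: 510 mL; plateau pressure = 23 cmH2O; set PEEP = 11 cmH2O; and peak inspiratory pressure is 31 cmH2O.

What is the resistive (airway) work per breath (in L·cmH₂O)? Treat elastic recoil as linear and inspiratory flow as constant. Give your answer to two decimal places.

4.08

With constant inspiratory flow the resistive pressure is constant at PIP − Pplat = 31 − 23 = 8.0 cmH2O, so resistive work = 8.0 × 0.510 = 4.08 L·cmH2O.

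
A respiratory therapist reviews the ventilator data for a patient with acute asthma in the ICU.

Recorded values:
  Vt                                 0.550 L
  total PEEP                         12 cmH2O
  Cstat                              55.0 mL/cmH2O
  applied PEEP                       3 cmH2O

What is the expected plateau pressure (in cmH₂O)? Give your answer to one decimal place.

22.0

End-expiratory occlusion gives total PEEP = 12 cmH2O (intrinsic PEEP = 12 − 3 = 9). Use total PEEP for the elastic gradient.
Pplat = PEEPtotal + Vt / Cstat = 12 + 550 / 55.0 = 12 + 10.0 = 22.0 cmH2O.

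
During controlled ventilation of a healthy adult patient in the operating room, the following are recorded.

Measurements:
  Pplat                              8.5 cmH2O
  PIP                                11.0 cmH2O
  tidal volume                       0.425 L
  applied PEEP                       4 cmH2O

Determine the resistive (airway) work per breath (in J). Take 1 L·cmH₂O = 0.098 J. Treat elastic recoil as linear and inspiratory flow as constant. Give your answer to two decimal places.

With constant inspiratory flow the resistive pressure is constant at PIP − Pplat = 11.0 − 8.5 = 2.5 cmH2O, so resistive work = 2.5 × 0.425 = 1.063 L·cmH2O.
× 0.098 J/(L·cmH2O) → 0.1042 J.

0.10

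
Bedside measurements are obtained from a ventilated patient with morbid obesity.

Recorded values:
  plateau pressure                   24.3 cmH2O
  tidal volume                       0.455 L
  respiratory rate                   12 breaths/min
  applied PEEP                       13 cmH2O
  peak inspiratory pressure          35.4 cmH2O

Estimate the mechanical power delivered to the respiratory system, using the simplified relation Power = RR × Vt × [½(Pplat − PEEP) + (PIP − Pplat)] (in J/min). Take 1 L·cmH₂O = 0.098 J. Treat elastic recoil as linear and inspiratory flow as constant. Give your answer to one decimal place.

Per-breath work = Vt × [½(Pplat−PEEP) + (PIP−Pplat)] = 0.455 × [0.5×11.3 + 11.1] = 0.455 × 16.75 = 7.621 L·cmH2O.
Power = 12 × 7.621 = 91.452 L·cmH2O/min.
× 0.098 J/(L·cmH2O) → 8.962 J/min.

9.0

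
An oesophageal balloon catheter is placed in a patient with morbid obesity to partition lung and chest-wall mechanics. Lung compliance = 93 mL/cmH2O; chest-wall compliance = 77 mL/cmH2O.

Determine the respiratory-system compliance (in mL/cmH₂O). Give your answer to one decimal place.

42.1

Lung and chest wall are elastances in series: 1/Crs = 1/CL + 1/Ccw.
1/Crs = 1/93 + 1/77 = 0.02374.
Crs = 42.123 mL/cmH2O.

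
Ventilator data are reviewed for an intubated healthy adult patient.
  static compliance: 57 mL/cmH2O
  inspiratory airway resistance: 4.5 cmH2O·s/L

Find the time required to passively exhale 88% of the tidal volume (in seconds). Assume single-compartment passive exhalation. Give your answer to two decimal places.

τ = R × C = 4.5 × 57 mL/cmH2O = 4.5 × 0.057 L/cmH2O = 0.2565 s.
Exhaled fraction f = 1 − e^(−t/τ) → t = −τ·ln(1 − f) = −0.2565·ln(0.12) = 0.5438 s.

0.54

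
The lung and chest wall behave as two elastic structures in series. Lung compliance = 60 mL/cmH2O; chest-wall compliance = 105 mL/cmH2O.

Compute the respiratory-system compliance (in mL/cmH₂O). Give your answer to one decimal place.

38.2

Lung and chest wall are elastances in series: 1/Crs = 1/CL + 1/Ccw.
1/Crs = 1/60 + 1/105 = 0.02619.
Crs = 38.183 mL/cmH2O.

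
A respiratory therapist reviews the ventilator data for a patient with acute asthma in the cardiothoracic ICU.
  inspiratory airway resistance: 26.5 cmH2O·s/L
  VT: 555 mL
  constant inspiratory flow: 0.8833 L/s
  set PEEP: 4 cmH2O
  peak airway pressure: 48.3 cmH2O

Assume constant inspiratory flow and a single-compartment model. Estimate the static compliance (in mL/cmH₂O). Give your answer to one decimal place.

26.6

Equation of motion (constant flow): PIP = Vt/C + R·V̇ + PEEP.
Vt/C = PIP − R·V̇ − PEEP = 48.3 − 26.5×0.8833 − 4 = 48.3 − 23.407 − 4 = 20.893 cmH2O.
C = Vt / 20.893 = 555 / 20.893 = 26.564 mL/cmH2O.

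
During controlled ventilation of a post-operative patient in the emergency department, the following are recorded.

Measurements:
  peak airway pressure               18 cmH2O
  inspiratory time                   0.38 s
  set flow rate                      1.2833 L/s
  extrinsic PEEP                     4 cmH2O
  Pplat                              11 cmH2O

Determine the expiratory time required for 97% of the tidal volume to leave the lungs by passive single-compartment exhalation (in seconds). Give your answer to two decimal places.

1.33

Vt = flow × Ti = 1.2833 L/s × 0.38 s × 1000 mL/L = 487.65 mL.
R = (PIP − Pplat)/V̇ = (18 − 11) / 1.2833 = 7.0/1.2833 = 5.455 cmH2O·s/L.
C = Vt/(Pplat − PEEP) = 487.65 / (11 − 4) = 487.65/7.0 = 69.664 mL/cmH2O.
τ = R × C = 5.455 × 0.06966 L/cmH2O = 0.38 s.
t = −τ·ln(1 − 0.97) = −0.38·ln(0.03) = 1.332 s.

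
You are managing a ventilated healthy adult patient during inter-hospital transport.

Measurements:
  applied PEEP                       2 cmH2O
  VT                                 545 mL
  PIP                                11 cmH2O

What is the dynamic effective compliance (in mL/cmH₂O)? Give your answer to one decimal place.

60.6

Dynamic compliance = Vt / (PIP − PEEP) = 545 / (11 − 2) = 545 / 9.0 = 60.556 mL/cmH2O.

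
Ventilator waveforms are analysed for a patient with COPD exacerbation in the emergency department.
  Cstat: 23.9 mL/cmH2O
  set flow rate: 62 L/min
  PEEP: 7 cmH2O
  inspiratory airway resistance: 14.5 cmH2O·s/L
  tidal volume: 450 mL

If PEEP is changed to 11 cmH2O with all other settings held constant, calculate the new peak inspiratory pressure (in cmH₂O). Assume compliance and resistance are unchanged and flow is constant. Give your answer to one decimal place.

44.8

Flow: 62 L/min ÷ 60 = 1.0333 L/s.
PIP = Vt/C + R·V̇ + PEEP (constant-flow equation of motion).
Only the baseline term changes: ΔPIP = ΔPEEP = 11 − 7 = 4.0 cmH2O.
Original PIP = 450/23.9 + 14.5×1.0333 + 7 = 40.811 cmH2O; new PIP = 40.811 + (4.0) = 44.811 cmH2O.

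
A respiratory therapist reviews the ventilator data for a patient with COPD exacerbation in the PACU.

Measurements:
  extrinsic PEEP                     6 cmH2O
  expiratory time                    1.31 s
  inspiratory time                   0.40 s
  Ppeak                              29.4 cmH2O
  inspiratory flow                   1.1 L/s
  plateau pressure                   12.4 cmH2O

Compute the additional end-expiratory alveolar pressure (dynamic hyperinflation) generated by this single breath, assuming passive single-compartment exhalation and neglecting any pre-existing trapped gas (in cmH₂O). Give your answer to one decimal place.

Vt = flow × Ti = 1.1 L/s × 0.40 s × 1000 mL/L = 440.0 mL.
R = (PIP − Pplat)/V̇ = (29.4 − 12.4) / 1.1 = 17.0/1.1 = 15.455 cmH2O·s/L.
C = Vt/(Pplat − PEEP) = 440.0 / (12.4 − 6) = 440.0/6.4 = 68.75 mL/cmH2O.
τ = R × C = 15.455 × 0.06875 L/cmH2O = 1.063 s.
Fraction remaining = e^(−Te/τ) = e^(−1.31/1.063) = 0.2916; trapped volume = 440.0 × 0.2916 = 128.3 mL.
Additional alveolar pressure from trapping ≈ V_trapped / C = 128.3 / 68.75 = 1.866 cmH2O.

1.9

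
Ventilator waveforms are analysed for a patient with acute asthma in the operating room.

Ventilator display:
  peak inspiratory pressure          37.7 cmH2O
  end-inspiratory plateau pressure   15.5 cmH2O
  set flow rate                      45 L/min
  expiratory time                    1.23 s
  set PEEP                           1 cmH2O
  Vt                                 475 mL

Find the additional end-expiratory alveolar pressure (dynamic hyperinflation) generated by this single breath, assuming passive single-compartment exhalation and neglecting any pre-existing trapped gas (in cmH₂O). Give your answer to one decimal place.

4.1

Flow: 45 L/min ÷ 60 = 0.75 L/s.
R = (PIP − Pplat)/V̇ = (37.7 − 15.5) / 0.75 = 22.2/0.75 = 29.6 cmH2O·s/L.
C = Vt/(Pplat − PEEP) = 475.0 / (15.5 − 1) = 475.0/14.5 = 32.759 mL/cmH2O.
τ = R × C = 29.6 × 0.03276 L/cmH2O = 0.9697 s.
Fraction remaining = e^(−Te/τ) = e^(−1.23/0.9697) = 0.2813; trapped volume = 475.0 × 0.2813 = 133.62 mL.
Additional alveolar pressure from trapping ≈ V_trapped / C = 133.62 / 32.759 = 4.079 cmH2O.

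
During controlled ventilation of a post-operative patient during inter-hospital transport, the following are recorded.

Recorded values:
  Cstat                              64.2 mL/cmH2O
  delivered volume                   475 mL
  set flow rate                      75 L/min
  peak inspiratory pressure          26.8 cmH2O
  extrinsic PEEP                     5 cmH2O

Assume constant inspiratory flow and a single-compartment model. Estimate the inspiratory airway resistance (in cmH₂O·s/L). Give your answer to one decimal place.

11.5

Flow: 75 L/min ÷ 60 = 1.25 L/s.
Equation of motion (constant flow): PIP = Vt/C + R·V̇ + PEEP.
R·V̇ = PIP − Vt/C − PEEP = 26.8 − 475/64.2 − 5 = 26.8 − 7.399 − 5 = 14.401 cmH2O.
R = 14.401 / 1.25 = 11.521 cmH2O·s/L.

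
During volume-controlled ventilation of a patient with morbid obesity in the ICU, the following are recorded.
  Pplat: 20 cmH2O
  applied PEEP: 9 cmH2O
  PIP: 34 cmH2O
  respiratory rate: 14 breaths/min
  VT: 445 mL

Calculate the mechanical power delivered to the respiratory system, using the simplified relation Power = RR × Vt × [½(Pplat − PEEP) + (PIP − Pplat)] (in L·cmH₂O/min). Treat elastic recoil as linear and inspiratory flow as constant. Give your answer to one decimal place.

121.5

Per-breath work = Vt × [½(Pplat−PEEP) + (PIP−Pplat)] = 0.445 × [0.5×11.0 + 14.0] = 0.445 × 19.5 = 8.678 L·cmH2O.
Power = 14 × 8.678 = 121.49 L·cmH2O/min.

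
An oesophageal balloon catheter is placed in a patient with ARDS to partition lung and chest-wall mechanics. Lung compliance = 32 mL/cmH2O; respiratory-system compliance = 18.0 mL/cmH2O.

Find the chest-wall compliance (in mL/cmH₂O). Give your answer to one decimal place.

41.1

1/Ccw = 1/Crs − 1/CL.
1/Ccw = 1/18.0 − 1/32 = 0.02431.
Ccw = 41.135 mL/cmH2O.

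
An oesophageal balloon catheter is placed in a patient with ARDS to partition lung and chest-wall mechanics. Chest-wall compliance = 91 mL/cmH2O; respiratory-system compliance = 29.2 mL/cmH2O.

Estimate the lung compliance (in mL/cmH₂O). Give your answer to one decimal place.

1/CL = 1/Crs − 1/Ccw.
1/CL = 1/29.2 − 1/91 = 0.02326.
CL = 42.992 mL/cmH2O.

43.0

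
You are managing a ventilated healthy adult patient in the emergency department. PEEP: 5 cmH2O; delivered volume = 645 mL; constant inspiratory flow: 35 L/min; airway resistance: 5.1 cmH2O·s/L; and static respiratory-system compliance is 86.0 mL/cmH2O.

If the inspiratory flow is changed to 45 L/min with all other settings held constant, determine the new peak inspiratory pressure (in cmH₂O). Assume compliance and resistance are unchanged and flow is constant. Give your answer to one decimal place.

16.3

Flow: 35 L/min ÷ 60 = 0.5833 L/s.
New flow: 45 L/min ÷ 60 = 0.75 L/s.
PIP = Vt/C + R·V̇ + PEEP (constant-flow equation of motion).
Only the resistive term changes: ΔPIP = R × ΔV̇ = 5.1 × (0.75 − 0.5833) = 5.1 × 0.1667 = 0.8502 cmH2O.
Original PIP = 645/86.0 + 5.1×0.5833 + 5 = 15.475 cmH2O; new PIP = 15.475 + (0.8502) = 16.325 cmH2O.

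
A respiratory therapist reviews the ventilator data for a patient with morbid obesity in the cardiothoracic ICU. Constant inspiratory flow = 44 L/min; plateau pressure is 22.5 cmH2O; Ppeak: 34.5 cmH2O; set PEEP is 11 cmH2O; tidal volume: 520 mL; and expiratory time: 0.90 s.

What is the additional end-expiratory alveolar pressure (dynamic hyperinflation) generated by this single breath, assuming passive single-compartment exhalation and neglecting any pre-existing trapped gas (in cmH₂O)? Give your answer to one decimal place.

3.4

Flow: 44 L/min ÷ 60 = 0.7333 L/s.
R = (PIP − Pplat)/V̇ = (34.5 − 22.5) / 0.7333 = 12.0/0.7333 = 16.364 cmH2O·s/L.
C = Vt/(Pplat − PEEP) = 520.0 / (22.5 − 11) = 520.0/11.5 = 45.217 mL/cmH2O.
τ = R × C = 16.364 × 0.04522 L/cmH2O = 0.74 s.
Fraction remaining = e^(−Te/τ) = e^(−0.90/0.74) = 0.2963; trapped volume = 520.0 × 0.2963 = 154.08 mL.
Additional alveolar pressure from trapping ≈ V_trapped / C = 154.08 / 45.217 = 3.408 cmH2O.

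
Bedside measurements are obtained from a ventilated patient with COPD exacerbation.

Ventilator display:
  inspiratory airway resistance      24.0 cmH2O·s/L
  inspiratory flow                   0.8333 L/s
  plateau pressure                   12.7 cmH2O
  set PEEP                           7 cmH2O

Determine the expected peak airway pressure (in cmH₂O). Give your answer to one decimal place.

PIP = Pplat + Raw × flow = 12.7 + 24.0 × 0.8333 = 12.7 + 19.999 = 32.699 cmH2O.

32.7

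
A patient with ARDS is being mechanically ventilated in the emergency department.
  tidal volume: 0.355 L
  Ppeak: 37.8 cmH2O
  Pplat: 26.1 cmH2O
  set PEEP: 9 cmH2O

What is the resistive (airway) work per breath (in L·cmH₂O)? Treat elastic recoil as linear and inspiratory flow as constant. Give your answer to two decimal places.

With constant inspiratory flow the resistive pressure is constant at PIP − Pplat = 37.8 − 26.1 = 11.7 cmH2O, so resistive work = 11.7 × 0.355 = 4.154 L·cmH2O.

4.15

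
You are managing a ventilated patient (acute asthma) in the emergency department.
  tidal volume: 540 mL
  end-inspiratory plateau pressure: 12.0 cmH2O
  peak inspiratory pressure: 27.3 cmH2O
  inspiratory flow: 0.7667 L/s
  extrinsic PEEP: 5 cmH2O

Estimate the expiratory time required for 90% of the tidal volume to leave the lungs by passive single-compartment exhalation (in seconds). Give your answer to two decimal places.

3.54

R = (PIP − Pplat)/V̇ = (27.3 − 12.0) / 0.7667 = 15.3/0.7667 = 19.956 cmH2O·s/L.
C = Vt/(Pplat − PEEP) = 540.0 / (12.0 − 5) = 540.0/7.0 = 77.143 mL/cmH2O.
τ = R × C = 19.956 × 0.07714 L/cmH2O = 1.539 s.
t = −τ·ln(1 − 0.90) = −1.539·ln(0.1) = 3.544 s.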